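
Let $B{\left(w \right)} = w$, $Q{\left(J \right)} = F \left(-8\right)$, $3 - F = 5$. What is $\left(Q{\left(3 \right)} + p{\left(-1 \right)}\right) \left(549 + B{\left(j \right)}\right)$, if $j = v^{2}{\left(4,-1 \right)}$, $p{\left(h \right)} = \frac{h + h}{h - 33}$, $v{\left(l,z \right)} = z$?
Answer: $\frac{150150}{17} \approx 8832.4$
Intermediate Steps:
$F = -2$ ($F = 3 - 5 = -2$)
$p{\left(h \right)} = \frac{2 h}{-33 + h}$
$Q{\left(J \right)} = 16$ ($Q{\left(J \right)} = \left(-2\right) \left(-8\right) = 16$)
$j = 1$ ($j = \left(-1\right)^{2} = 1$)
$\left(Q{\left(3 \right)} + p{\left(-1 \right)}\right) \left(549 + B{\left(j \right)}\right) = \left(16 + 2 \left(-1\right) \frac{1}{-33 - 1}\right) \left(549 + 1\right) = \left(16 + 2 \left(-1\right) \frac{1}{-34}\right) 550 = \left(16 + 2 \left(-1\right) \left(- \frac{1}{34}\right)\right) 550 = \left(16 + \frac{1}{17}\right) 550 = \frac{273}{17} \cdot 550 = \frac{150150}{17}$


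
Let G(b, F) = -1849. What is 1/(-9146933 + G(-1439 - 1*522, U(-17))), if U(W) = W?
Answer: -1/9148782 ≈ -1.0930e-7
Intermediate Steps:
1/(-9146933 + G(-1439 - 1*522, U(-17))) = 1/(-9146933 - 1849) = 1/(-9148782) = -1/9148782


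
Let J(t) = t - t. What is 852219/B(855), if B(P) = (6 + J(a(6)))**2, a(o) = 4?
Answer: 94691/4 ≈ 23673.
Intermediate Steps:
J(t) = 0
B(P) = 36 (B(P) = (6 + 0)**2 = 6**2 = 36)
852219/B(855) = 852219/36 = 852219*(1/36) = 94691/4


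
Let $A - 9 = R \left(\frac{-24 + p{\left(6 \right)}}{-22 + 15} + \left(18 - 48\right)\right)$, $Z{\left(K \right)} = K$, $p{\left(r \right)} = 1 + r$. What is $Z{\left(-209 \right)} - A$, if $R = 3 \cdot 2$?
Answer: $- \frac{368}{7} \approx -52.571$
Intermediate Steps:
$R = 6$
$A = - \frac{1095}{7}$ ($A = 9 + 6 \left(\frac{-24 + \left(1 + 6\right)}{-22 + 15} + \left(18 - 48\right)\right) = 9 + 6 \left(\frac{-24 + 7}{-7} - 30\right) = 9 + 6 \left(\left(-17\right) \left(- \frac{1}{7}\right) - 30\right) = 9 + 6 \left(\frac{17}{7} - 30\right) = 9 + 6 \left(- \frac{193}{7}\right) = 9 - \frac{1158}{7} = - \frac{1095}{7} \approx -156.43$)
$Z{\left(-209 \right)} - A = -209 - - \frac{1095}{7} = -209 + \frac{1095}{7} = - \frac{368}{7}$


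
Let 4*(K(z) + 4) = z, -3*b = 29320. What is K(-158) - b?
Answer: 58379/6 ≈ 9729.8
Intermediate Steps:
b = -29320/3 (b = -⅓*29320 = -29320/3 ≈ -9773.3)
K(z) = -4 + z/4
K(-158) - b = (-4 + (¼)*(-158)) - 1*(-29320/3) = (-4 - 79/2) + 29320/3 = -87/2 + 29320/3 = 58379/6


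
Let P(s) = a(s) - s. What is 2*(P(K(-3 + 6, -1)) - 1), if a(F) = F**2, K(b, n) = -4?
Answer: 38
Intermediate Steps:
P(s) = s**2 - s
2*(P(K(-3 + 6, -1)) - 1) = 2*(-4*(-1 - 4) - 1) = 2*(-4*(-5) - 1) = 2*(20 - 1) = 2*19 = 38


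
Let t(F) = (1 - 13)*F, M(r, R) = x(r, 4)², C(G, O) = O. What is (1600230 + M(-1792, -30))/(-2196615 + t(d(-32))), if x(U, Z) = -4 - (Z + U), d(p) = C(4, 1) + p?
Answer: -4782886/2196243 ≈ -2.1778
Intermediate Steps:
d(p) = 1 + p
x(U, Z) = -4 - U - Z (x(U, Z) = -4 - (U + Z) = -4 + (-U - Z) = -4 - U - Z)
M(r, R) = (-8 - r)² (M(r, R) = (-4 - r - 1*4)² = (-4 - r - 4)² = (-8 - r)²)
t(F) = -12*F
(1600230 + M(-1792, -30))/(-2196615 + t(d(-32))) = (1600230 + (8 - 1792)²)/(-2196615 - 12*(1 - 32)) = (1600230 + (-1784)²)/(-2196615 - 12*(-31)) = (1600230 + 3182656)/(-2196615 + 372) = 4782886/(-2196243) = 4782886*(-1/2196243) = -4782886/2196243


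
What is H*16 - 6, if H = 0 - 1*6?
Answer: -102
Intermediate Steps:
H = -6 (H = 0 - 6 = -6)
H*16 - 6 = -6*16 - 6 = -96 - 6 = -102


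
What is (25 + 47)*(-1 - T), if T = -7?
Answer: 432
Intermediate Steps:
(25 + 47)*(-1 - T) = (25 + 47)*(-1 - 1*(-7)) = 72*(-1 + 7) = 72*6 = 432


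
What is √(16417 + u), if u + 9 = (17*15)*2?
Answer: √16918 ≈ 130.07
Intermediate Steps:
u = 501 (u = -9 + (17*15)*2 = -9 + 255*2 = -9 + 510 = 501)
√(16417 + u) = √(16417 + 501) = √16918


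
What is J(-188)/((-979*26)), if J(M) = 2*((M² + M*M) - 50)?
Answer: -70638/12727 ≈ -5.5502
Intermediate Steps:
J(M) = -100 + 4*M² (J(M) = 2*((M² + M²) - 50) = 2*(2*M² - 50) = 2*(-50 + 2*M²) = -100 + 4*M²)
J(-188)/((-979*26)) = (-100 + 4*(-188)²)/((-979*26)) = (-100 + 4*35344)/(-25454) = (-100 + 141376)*(-1/25454) = 141276*(-1/25454) = -70638/12727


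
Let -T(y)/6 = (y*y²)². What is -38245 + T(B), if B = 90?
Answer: -3188646038245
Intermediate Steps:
T(y) = -6*y⁶
-38245 + T(B) = -38245 - 6*90⁶ = -38245 - 6*531441000000 = -38245 - 3188646000000 = -3188646038245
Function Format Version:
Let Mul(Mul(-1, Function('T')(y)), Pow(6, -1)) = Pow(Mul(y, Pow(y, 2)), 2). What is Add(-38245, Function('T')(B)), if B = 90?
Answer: -3188646038245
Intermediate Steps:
Function('T')(y) = Mul(-6, Pow(y, 6)) (Function('T')(y) = Mul(-6, Pow(Mul(y, Pow(y, 2)), 2)) = Mul(-6, Pow(Pow(y, 3), 2)) = Mul(-6, Pow(y, 6)))
Add(-38245, Function('T')(B)) = Add(-38245, Mul(-6, Pow(90, 6))) = Add(-38245, Mul(-6, 531441000000)) = Add(-38245, -3188646000000) = -3188646038245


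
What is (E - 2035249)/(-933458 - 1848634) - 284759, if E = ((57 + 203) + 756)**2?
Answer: -264074910945/927364 ≈ -2.8476e+5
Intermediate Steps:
E = 1032256 (E = (260 + 756)**2 = 1016**2 = 1032256)
(E - 2035249)/(-933458 - 1848634) - 284759 = (1032256 - 2035249)/(-933458 - 1848634) - 284759 = -1002993/(-2782092) - 284759 = -1002993*(-1/2782092) - 284759 = 334331/927364 - 284759 = -264074910945/927364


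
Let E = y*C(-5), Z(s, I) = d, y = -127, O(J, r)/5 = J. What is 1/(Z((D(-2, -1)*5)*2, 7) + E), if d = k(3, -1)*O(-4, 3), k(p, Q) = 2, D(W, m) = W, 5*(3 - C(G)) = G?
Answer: -1/548 ≈ -0.0018248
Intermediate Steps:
C(G) = 3 - G/5
O(J, r) = 5*J
d = -40 (d = 2*(5*(-4)) = 2*(-20) = -40)
Z(s, I) = -40
E = -508 (E = -127*(3 - 1/5*(-5)) = -127*(3 + 1) = -127*4 = -508)
1/(Z((D(-2, -1)*5)*2, 7) + E) = 1/(-40 - 508) = 1/(-548) = -1/548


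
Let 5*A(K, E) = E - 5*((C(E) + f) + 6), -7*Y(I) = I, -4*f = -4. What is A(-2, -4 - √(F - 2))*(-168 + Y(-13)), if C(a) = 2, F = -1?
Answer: 8141/5 + 1163*I*√3/35 ≈ 1628.2 + 57.554*I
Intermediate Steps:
f = 1 (f = -¼*(-4) = 1)
Y(I) = -I/7
A(K, E) = -9 + E/5 (A(K, E) = (E - 5*((2 + 1) + 6))/5 = (E - 5*(3 + 6))/5 = (E - 5*9)/5 = (E - 45)/5 = (-45 + E)/5 = -9 + E/5)
A(-2, -4 - √(F - 2))*(-168 + Y(-13)) = (-9 + (-4 - √(-1 - 2))/5)*(-168 - ⅐*(-13)) = (-9 + (-4 - √(-3))/5)*(-168 + 13/7) = (-9 + (-4 - I*√3)/5)*(-1163/7) = (-9 + (-⅘ - I*√3/5))*(-1163/7) = (-49/5 - I*√3/5)*(-1163/7) = 8141/5 + 1163*I*√3/35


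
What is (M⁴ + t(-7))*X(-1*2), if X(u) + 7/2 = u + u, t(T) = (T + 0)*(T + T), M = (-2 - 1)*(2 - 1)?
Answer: -2685/2 ≈ -1342.5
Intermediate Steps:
M = -3 (M = -3*1 = -3)
t(T) = 2*T² (t(T) = T*(2*T) = 2*T²)
X(u) = -7/2 + 2*u (X(u) = -7/2 + (u + u) = -7/2 + 2*u)
(M⁴ + t(-7))*X(-1*2) = ((-3)⁴ + 2*(-7)²)*(-7/2 + 2*(-1*2)) = (81 + 2*49)*(-7/2 + 2*(-2)) = (81 + 98)*(-7/2 - 4) = 179*(-15/2) = -2685/2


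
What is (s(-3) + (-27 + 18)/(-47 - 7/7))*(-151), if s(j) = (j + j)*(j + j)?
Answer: -87429/16 ≈ -5464.3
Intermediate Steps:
s(j) = 4*j**2 (s(j) = (2*j)*(2*j) = 4*j**2)
(s(-3) + (-27 + 18)/(-47 - 7/7))*(-151) = (4*(-3)**2 + (-27 + 18)/(-47 - 7/7))*(-151) = (4*9 - 9/(-47 - 7*1/7))*(-151) = (36 - 9/(-47 - 1))*(-151) = (36 - 9/(-48))*(-151) = (36 - 9*(-1/48))*(-151) = (36 + 3/16)*(-151) = (579/16)*(-151) = -87429/16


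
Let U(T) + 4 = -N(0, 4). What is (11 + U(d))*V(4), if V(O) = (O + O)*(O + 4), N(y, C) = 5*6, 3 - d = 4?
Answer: -1472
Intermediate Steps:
d = -1 (d = 3 - 1*4 = 3 - 4 = -1)
N(y, C) = 30
V(O) = 2*O*(4 + O) (V(O) = (2*O)*(4 + O) = 2*O*(4 + O))
U(T) = -34 (U(T) = -4 - 1*30 = -4 - 30 = -34)
(11 + U(d))*V(4) = (11 - 34)*(2*4*(4 + 4)) = -46*4*8 = -23*64 = -1472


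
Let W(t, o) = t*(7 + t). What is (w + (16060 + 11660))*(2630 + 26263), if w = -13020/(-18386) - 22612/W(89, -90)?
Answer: 5241948466842221/6545416 ≈ 8.0086e+8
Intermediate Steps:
w = -38062669/19636248 (w = -13020/(-18386) - 22612*1/(89*(7 + 89)) = -13020*(-1/18386) - 22612/(89*96) = 6510/9193 - 22612/8544 = 6510/9193 - 22612*1/8544 = 6510/9193 - 5653/2136 = -38062669/19636248 ≈ -1.9384)
(w + (16060 + 11660))*(2630 + 26263) = (-38062669/19636248 + (16060 + 11660))*(2630 + 26263) = (-38062669/19636248 + 27720)*28893 = (544278731891/19636248)*28893 = 5241948466842221/6545416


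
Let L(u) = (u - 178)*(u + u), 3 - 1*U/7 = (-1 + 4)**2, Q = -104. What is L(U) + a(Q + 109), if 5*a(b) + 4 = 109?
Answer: 18501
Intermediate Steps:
U = -42 (U = 21 - 7*(-1 + 4)**2 = 21 - 7*3**2 = 21 - 7*9 = 21 - 63 = -42)
a(b) = 21 (a(b) = -4/5 + (1/5)*109 = -4/5 + 109/5 = 21)
L(u) = 2*u*(-178 + u) (L(u) = (-178 + u)*(2*u) = 2*u*(-178 + u))
L(U) + a(Q + 109) = 2*(-42)*(-178 - 42) + 21 = 2*(-42)*(-220) + 21 = 18480 + 21 = 18501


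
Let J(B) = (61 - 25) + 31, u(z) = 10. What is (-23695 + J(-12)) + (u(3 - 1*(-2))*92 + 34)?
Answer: -22674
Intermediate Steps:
J(B) = 67 (J(B) = 36 + 31 = 67)
(-23695 + J(-12)) + (u(3 - 1*(-2))*92 + 34) = (-23695 + 67) + (10*92 + 34) = -23628 + (920 + 34) = -23628 + 954 = -22674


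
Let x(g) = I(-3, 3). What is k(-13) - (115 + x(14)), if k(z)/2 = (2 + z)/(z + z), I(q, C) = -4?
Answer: -1432/13 ≈ -110.15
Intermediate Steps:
x(g) = -4
k(z) = (2 + z)/z (k(z) = 2*((2 + z)/(z + z)) = 2*((2 + z)/((2*z))) = 2*((2 + z)*(1/(2*z))) = 2*((2 + z)/(2*z)) = (2 + z)/z)
k(-13) - (115 + x(14)) = (2 - 13)/(-13) - (115 - 4) = -1/13*(-11) - 1*111 = 11/13 - 111 = -1432/13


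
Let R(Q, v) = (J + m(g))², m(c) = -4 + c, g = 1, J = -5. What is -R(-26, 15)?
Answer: -64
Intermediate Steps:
R(Q, v) = 64 (R(Q, v) = (-5 + (-4 + 1))² = (-5 - 3)² = (-8)² = 64)
-R(-26, 15) = -1*64 = -64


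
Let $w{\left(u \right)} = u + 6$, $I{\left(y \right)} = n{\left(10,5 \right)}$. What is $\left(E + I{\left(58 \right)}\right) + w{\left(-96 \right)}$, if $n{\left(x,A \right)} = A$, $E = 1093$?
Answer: $1008$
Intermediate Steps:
$I{\left(y \right)} = 5$
$w{\left(u \right)} = 6 + u$
$\left(E + I{\left(58 \right)}\right) + w{\left(-96 \right)} = \left(1093 + 5\right) + \left(6 - 96\right) = 1098 - 90 = 1008$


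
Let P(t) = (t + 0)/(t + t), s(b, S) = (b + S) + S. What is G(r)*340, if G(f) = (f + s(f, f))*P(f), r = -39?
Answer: -26520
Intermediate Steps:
s(b, S) = b + 2*S (s(b, S) = (S + b) + S = b + 2*S)
P(t) = 1/2 (P(t) = t/((2*t)) = t*(1/(2*t)) = 1/2)
G(f) = 2*f (G(f) = (f + (f + 2*f))*(1/2) = (f + 3*f)*(1/2) = (4*f)*(1/2) = 2*f)
G(r)*340 = (2*(-39))*340 = -78*340 = -26520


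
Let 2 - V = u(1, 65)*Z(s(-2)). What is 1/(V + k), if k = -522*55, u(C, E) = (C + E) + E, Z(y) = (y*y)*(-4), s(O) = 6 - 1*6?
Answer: -1/28708 ≈ -3.4834e-5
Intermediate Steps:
s(O) = 0 (s(O) = 6 - 6 = 0)
Z(y) = -4*y**2 (Z(y) = y**2*(-4) = -4*y**2)
u(C, E) = C + 2*E
k = -28710
V = 2 (V = 2 - (1 + 2*65)*(-4*0**2) = 2 - (1 + 130)*(-4*0) = 2 - 131*0 = 2 - 1*0 = 2 + 0 = 2)
1/(V + k) = 1/(2 - 28710) = 1/(-28708) = -1/28708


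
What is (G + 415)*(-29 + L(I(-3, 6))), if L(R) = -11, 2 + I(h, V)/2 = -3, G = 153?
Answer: -22720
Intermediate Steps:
I(h, V) = -10 (I(h, V) = -4 + 2*(-3) = -4 - 6 = -10)
(G + 415)*(-29 + L(I(-3, 6))) = (153 + 415)*(-29 - 11) = 568*(-40) = -22720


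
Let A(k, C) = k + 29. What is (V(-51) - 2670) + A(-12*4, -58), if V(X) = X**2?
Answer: -88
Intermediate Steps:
A(k, C) = 29 + k
(V(-51) - 2670) + A(-12*4, -58) = ((-51)**2 - 2670) + (29 - 12*4) = (2601 - 2670) + (29 - 48) = -69 - 19 = -88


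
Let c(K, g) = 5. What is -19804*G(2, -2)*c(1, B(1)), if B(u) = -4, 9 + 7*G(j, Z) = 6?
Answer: 297060/7 ≈ 42437.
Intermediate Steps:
G(j, Z) = -3/7 (G(j, Z) = -9/7 + (⅐)*6 = -9/7 + 6/7 = -3/7)
-19804*G(2, -2)*c(1, B(1)) = -(-59412)*5/7 = -19804*(-15/7) = 297060/7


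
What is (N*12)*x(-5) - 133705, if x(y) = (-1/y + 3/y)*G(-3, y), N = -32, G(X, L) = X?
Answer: -670829/5 ≈ -1.3417e+5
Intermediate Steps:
x(y) = -6/y (x(y) = (-1/y + 3/y)*(-3) = (2/y)*(-3) = -6/y)
(N*12)*x(-5) - 133705 = (-32*12)*(-6/(-5)) - 133705 = -(-2304)*(-1)/5 - 133705 = -384*6/5 - 133705 = -2304/5 - 133705 = -670829/5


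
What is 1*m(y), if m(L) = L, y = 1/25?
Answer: 1/25 ≈ 0.040000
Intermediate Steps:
y = 1/25 ≈ 0.040000
1*m(y) = 1*(1/25) = 1/25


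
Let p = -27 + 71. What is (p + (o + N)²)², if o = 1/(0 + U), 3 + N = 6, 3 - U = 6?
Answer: 211600/81 ≈ 2612.3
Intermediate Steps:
U = -3 (U = 3 - 1*6 = 3 - 6 = -3)
p = 44
N = 3 (N = -3 + 6 = 3)
o = -⅓ (o = 1/(0 - 3) = 1/(-3) = -⅓ ≈ -0.33333)
(p + (o + N)²)² = (44 + (-⅓ + 3)²)² = (44 + (8/3)²)² = (44 + 64/9)² = (460/9)² = 211600/81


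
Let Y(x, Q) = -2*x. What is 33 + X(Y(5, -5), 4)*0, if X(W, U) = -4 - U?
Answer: 33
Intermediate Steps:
33 + X(Y(5, -5), 4)*0 = 33 + (-4 - 1*4)*0 = 33 + (-4 - 4)*0 = 33 - 8*0 = 33 + 0 = 33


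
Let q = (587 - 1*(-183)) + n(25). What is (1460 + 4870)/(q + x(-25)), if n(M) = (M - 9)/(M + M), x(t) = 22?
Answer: 79125/9904 ≈ 7.9892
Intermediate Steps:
n(M) = (-9 + M)/(2*M) (n(M) = (-9 + M)/((2*M)) = (-9 + M)*(1/(2*M)) = (-9 + M)/(2*M))
q = 19258/25 (q = (587 - 1*(-183)) + (½)*(-9 + 25)/25 = (587 + 183) + (½)*(1/25)*16 = 770 + 8/25 = 19258/25 ≈ 770.32)
(1460 + 4870)/(q + x(-25)) = (1460 + 4870)/(19258/25 + 22) = 6330/(19808/25) = 6330*(25/19808) = 79125/9904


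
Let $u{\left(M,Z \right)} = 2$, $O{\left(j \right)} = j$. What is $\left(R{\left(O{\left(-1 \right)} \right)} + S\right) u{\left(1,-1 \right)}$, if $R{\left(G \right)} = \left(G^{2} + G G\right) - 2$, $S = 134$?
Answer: $268$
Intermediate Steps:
$R{\left(G \right)} = -2 + 2 G^{2}$ ($R{\left(G \right)} = \left(G^{2} + G^{2}\right) - 2 = 2 G^{2} - 2 = -2 + 2 G^{2}$)
$\left(R{\left(O{\left(-1 \right)} \right)} + S\right) u{\left(1,-1 \right)} = \left(\left(-2 + 2 \left(-1\right)^{2}\right) + 134\right) 2 = \left(\left(-2 + 2 \cdot 1\right) + 134\right) 2 = \left(\left(-2 + 2\right) + 134\right) 2 = \left(0 + 134\right) 2 = 134 \cdot 2 = 268$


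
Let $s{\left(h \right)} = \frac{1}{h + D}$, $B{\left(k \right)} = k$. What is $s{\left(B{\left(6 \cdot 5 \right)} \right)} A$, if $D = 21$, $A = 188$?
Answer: $\frac{188}{51} \approx 3.6863$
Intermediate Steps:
$s{\left(h \right)} = \frac{1}{21 + h}$ ($s{\left(h \right)} = \frac{1}{h + 21} = \frac{1}{21 + h}$)
$s{\left(B{\left(6 \cdot 5 \right)} \right)} A = \frac{1}{21 + 6 \cdot 5} \cdot 188 = \frac{1}{21 + 30} \cdot 188 = \frac{1}{51} \cdot 188 = \frac{188}{51}$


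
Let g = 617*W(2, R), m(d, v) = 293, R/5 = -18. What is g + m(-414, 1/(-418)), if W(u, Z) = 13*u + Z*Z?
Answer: 5014035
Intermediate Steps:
R = -90 (R = 5*(-18) = -90)
W(u, Z) = Z² + 13*u (W(u, Z) = 13*u + Z² = Z² + 13*u)
g = 5013742 (g = 617*((-90)² + 13*2) = 617*(8100 + 26) = 617*8126 = 5013742)
g + m(-414, 1/(-418)) = 5013742 + 293 = 5014035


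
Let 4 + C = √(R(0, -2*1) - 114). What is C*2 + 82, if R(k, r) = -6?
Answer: 74 + 4*I*√30 ≈ 74.0 + 21.909*I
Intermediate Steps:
C = -4 + 2*I*√30 (C = -4 + √(-6 - 114) = -4 + √(-120) = -4 + 2*I*√30 ≈ -4.0 + 10.954*I)
C*2 + 82 = (-4 + 2*I*√30)*2 + 82 = (-8 + 4*I*√30) + 82 = 74 + 4*I*√30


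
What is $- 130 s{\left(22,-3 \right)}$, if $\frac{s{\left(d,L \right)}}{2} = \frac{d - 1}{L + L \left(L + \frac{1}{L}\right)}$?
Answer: $-780$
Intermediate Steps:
$s{\left(d,L \right)} = \frac{2 \left(-1 + d\right)}{L + L \left(L + \frac{1}{L}\right)}$ ($s{\left(d,L \right)} = 2 \frac{d - 1}{L + L \left(L + \frac{1}{L}\right)} = 2 \frac{-1 + d}{L + L \left(L + \frac{1}{L}\right)} = \frac{2 \left(-1 + d\right)}{L + L \left(L + \frac{1}{L}\right)}$)
$- 130 s{\left(22,-3 \right)} = - 130 \frac{2 \left(-1 + 22\right)}{1 - 3 + \left(-3\right)^{2}} = - 130 \cdot 2 \frac{1}{1 - 3 + 9} \cdot 21 = - 130 \cdot 2 \cdot \frac{1}{7} \cdot 21 = \left(-130\right) 6 = -780$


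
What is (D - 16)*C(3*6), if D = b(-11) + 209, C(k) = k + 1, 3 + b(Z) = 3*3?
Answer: 3781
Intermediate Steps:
b(Z) = 6 (b(Z) = -3 + 3*3 = -3 + 9 = 6)
C(k) = 1 + k
D = 215 (D = 6 + 209 = 215)
(D - 16)*C(3*6) = (215 - 16)*(1 + 3*6) = 199*(1 + 18) = 199*19 = 3781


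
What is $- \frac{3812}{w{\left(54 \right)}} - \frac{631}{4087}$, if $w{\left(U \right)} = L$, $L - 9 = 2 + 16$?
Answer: $- \frac{15596681}{110349} \approx -141.34$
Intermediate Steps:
$L = 27$ ($L = 9 + \left(2 + 16\right) = 9 + 18 = 27$)
$w{\left(U \right)} = 27$
$- \frac{3812}{w{\left(54 \right)}} - \frac{631}{4087} = - \frac{3812}{27} - \frac{631}{4087} = - \frac{15596681}{110349}$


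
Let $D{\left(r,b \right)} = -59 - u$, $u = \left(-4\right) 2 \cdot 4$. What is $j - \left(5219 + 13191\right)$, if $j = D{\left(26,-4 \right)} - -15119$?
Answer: $-3318$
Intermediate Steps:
$u = -32$ ($u = \left(-8\right) 4 = -32$)
$D{\left(r,b \right)} = -27$ ($D{\left(r,b \right)} = -59 - -32 = -59 + 32 = -27$)
$j = 15092$ ($j = -27 - -15119 = -27 + 15119 = 15092$)
$j - \left(5219 + 13191\right) = 15092 - \left(5219 + 13191\right) = 15092 - 18410 = -3318$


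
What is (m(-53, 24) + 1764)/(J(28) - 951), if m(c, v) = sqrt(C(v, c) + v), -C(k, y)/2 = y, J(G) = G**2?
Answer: -1764/167 - sqrt(130)/167 ≈ -10.631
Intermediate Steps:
C(k, y) = -2*y
m(c, v) = sqrt(v - 2*c) (m(c, v) = sqrt(-2*c + v) = sqrt(v - 2*c))
(m(-53, 24) + 1764)/(J(28) - 951) = (sqrt(24 - 2*(-53)) + 1764)/(28**2 - 951) = (sqrt(24 + 106) + 1764)/(784 - 951) = (sqrt(130) + 1764)/(-167) = (1764 + sqrt(130))*(-1/167) = -1764/167 - sqrt(130)/167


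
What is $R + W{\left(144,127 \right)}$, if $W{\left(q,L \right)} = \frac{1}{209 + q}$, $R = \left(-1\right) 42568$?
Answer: $- \frac{15026503}{353} \approx -42568.0$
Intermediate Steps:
$R = -42568$
$R + W{\left(144,127 \right)} = -42568 + \frac{1}{209 + 144} = -42568 + \frac{1}{353} = - \frac{15026503}{353}$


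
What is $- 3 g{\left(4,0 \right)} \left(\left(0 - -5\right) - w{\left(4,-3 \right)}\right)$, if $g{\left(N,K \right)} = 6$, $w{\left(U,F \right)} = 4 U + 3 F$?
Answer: $36$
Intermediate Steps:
$w{\left(U,F \right)} = 3 F + 4 U$
$- 3 g{\left(4,0 \right)} \left(\left(0 - -5\right) - w{\left(4,-3 \right)}\right) = \left(-3\right) 6 \left(\left(0 - -5\right) - \left(3 \left(-3\right) + 4 \cdot 4\right)\right) = - 18 \left(\left(0 + 5\right) - \left(-9 + 16\right)\right) = - 18 \left(5 - 7\right) = \left(-18\right) \left(-2\right) = 36$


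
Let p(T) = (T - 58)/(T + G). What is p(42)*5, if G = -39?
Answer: -80/3 ≈ -26.667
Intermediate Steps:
p(T) = (-58 + T)/(-39 + T) (p(T) = (T - 58)/(T - 39) = (-58 + T)/(-39 + T))
p(42)*5 = ((-58 + 42)/(-39 + 42))*5 = (-16/3)*5 = ((⅓)*(-16))*5 = -16/3*5 = -80/3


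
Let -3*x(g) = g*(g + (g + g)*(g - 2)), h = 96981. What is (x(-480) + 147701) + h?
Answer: 74203082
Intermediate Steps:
x(g) = -g*(g + 2*g*(-2 + g))/3 (x(g) = -g*(g + (g + g)*(g - 2))/3 = -g*(g + (2*g)*(-2 + g))/3 = -g*(g + 2*g*(-2 + g))/3)
(x(-480) + 147701) + h = ((⅓)*(-480)²*(3 - 2*(-480)) + 147701) + 96981 = ((⅓)*230400*(3 + 960) + 147701) + 96981 = ((⅓)*230400*963 + 147701) + 96981 = (73958400 + 147701) + 96981 = 74106101 + 96981 = 74203082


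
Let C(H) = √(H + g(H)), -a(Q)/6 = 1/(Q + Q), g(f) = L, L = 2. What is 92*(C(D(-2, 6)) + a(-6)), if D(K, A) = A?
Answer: 46 + 184*√2 ≈ 306.22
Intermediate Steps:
g(f) = 2
a(Q) = -3/Q (a(Q) = -6/(Q + Q) = -6*1/(2*Q) = -3/Q)
C(H) = √(2 + H) (C(H) = √(H + 2) = √(2 + H))
92*(C(D(-2, 6)) + a(-6)) = 92*(√(2 + 6) - 3/(-6)) = 92*(√8 - 3*(-⅙)) = 92*(2*√2 + ½) = 92*(½ + 2*√2) = 46 + 184*√2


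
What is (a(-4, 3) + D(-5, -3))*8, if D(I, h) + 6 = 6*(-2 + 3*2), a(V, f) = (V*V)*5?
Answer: 784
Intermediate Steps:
a(V, f) = 5*V**2 (a(V, f) = V**2*5 = 5*V**2)
D(I, h) = 18 (D(I, h) = -6 + 6*(-2 + 3*2) = -6 + 6*(-2 + 6) = -6 + 6*4 = -6 + 24 = 18)
(a(-4, 3) + D(-5, -3))*8 = (5*(-4)**2 + 18)*8 = (5*16 + 18)*8 = (80 + 18)*8 = 98*8 = 784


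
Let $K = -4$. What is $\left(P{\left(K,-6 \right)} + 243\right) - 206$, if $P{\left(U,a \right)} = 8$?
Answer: $45$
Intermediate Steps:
$\left(P{\left(K,-6 \right)} + 243\right) - 206 = \left(8 + 243\right) - 206 = 251 - 206 = 45$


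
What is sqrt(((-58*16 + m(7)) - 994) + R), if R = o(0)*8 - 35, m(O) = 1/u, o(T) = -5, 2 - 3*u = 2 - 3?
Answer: 2*I*sqrt(499) ≈ 44.677*I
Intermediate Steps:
u = 1 (u = 2/3 - (2 - 3)/3 = 2/3 - 1/3*(-1) = 2/3 + 1/3 = 1)
m(O) = 1 (m(O) = 1/1 = 1)
R = -75 (R = -5*8 - 35 = -40 - 35 = -75)
sqrt(((-58*16 + m(7)) - 994) + R) = sqrt(((-58*16 + 1) - 994) - 75) = sqrt(((-928 + 1) - 994) - 75) = sqrt((-927 - 994) - 75) = sqrt(-1921 - 75) = sqrt(-1996) = 2*I*sqrt(499)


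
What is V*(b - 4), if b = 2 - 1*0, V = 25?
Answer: -50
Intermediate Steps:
b = 2 (b = 2 + 0 = 2)
V*(b - 4) = 25*(2 - 4) = 25*(-2) = -50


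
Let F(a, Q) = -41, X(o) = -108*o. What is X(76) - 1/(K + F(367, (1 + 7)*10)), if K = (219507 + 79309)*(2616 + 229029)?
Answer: -568151458546033/69219232279 ≈ -8208.0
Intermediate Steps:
K = 69219232320 (K = 298816*231645 = 69219232320)
X(76) - 1/(K + F(367, (1 + 7)*10)) = -108*76 - 1/(69219232320 - 41) = -8208 - 1/69219232279 = -568151458546033/69219232279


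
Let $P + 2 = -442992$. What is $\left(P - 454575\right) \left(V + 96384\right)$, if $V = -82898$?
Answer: $-12104615534$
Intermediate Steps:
$P = -442994$ ($P = -2 - 442992 = -442994$)
$\left(P - 454575\right) \left(V + 96384\right) = \left(-442994 - 454575\right) \left(-82898 + 96384\right) = \left(-897569\right) 13486 = -12104615534$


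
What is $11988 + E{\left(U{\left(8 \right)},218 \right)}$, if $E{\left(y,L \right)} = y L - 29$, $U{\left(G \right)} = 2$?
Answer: $12395$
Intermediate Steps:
$E{\left(y,L \right)} = -29 + L y$ ($E{\left(y,L \right)} = L y - 29 = -29 + L y$)
$11988 + E{\left(U{\left(8 \right)},218 \right)} = 11988 + \left(-29 + 218 \cdot 2\right) = 11988 + \left(-29 + 436\right) = 11988 + 407 = 12395$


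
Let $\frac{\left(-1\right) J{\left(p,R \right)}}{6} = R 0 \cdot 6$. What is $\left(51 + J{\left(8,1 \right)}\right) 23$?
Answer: $1173$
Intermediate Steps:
$J{\left(p,R \right)} = 0$ ($J{\left(p,R \right)} = - 6 R 0 \cdot 6 = - 6 \cdot 0 \cdot 6 = \left(-6\right) 0 = 0$)
$\left(51 + J{\left(8,1 \right)}\right) 23 = \left(51 + 0\right) 23 = 51 \cdot 23 = 1173$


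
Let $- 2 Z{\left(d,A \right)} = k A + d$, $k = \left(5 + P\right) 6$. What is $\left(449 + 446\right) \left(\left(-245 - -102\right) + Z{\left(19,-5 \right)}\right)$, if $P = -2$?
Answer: $- \frac{192425}{2} \approx -96213.0$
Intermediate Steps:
$k = 18$ ($k = \left(5 - 2\right) 6 = 3 \cdot 6 = 18$)
$Z{\left(d,A \right)} = - 9 A - \frac{d}{2}$ ($Z{\left(d,A \right)} = - \frac{18 A + d}{2} = - \frac{d + 18 A}{2} = - 9 A - \frac{d}{2}$)
$\left(449 + 446\right) \left(\left(-245 - -102\right) + Z{\left(19,-5 \right)}\right) = \left(449 + 446\right) \left(\left(-245 - -102\right) - - \frac{71}{2}\right) = 895 \left(\left(-245 + 102\right) + \left(45 - \frac{19}{2}\right)\right) = 895 \left(-143 + \frac{71}{2}\right) = 895 \left(- \frac{215}{2}\right) = - \frac{192425}{2}$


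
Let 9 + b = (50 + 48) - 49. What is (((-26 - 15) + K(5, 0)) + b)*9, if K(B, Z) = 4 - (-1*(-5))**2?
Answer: -198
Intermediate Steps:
b = 40 (b = -9 + ((50 + 48) - 49) = -9 + (98 - 49) = -9 + 49 = 40)
K(B, Z) = -21 (K(B, Z) = 4 - 1*5**2 = 4 - 1*25 = 4 - 25 = -21)
(((-26 - 15) + K(5, 0)) + b)*9 = (((-26 - 15) - 21) + 40)*9 = ((-41 - 21) + 40)*9 = (-62 + 40)*9 = -22*9 = -198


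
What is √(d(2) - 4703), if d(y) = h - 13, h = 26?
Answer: I*√4690 ≈ 68.484*I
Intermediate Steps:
d(y) = 13 (d(y) = 26 - 13 = 13)
√(d(2) - 4703) = √(13 - 4703) = √(-4690) = I*√4690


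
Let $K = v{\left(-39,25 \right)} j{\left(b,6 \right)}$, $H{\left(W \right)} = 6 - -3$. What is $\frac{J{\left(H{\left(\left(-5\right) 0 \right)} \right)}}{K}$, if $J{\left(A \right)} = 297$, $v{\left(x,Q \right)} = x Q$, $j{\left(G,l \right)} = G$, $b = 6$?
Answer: $- \frac{33}{650} \approx -0.050769$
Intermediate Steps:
$H{\left(W \right)} = 9$ ($H{\left(W \right)} = 6 + 3 = 9$)
$v{\left(x,Q \right)} = Q x$
$K = -5850$ ($K = 25 \left(-39\right) 6 = \left(-975\right) 6 = -5850$)
$\frac{J{\left(H{\left(\left(-5\right) 0 \right)} \right)}}{K} = \frac{297}{-5850} = 297 \left(- \frac{1}{5850}\right) = - \frac{33}{650}$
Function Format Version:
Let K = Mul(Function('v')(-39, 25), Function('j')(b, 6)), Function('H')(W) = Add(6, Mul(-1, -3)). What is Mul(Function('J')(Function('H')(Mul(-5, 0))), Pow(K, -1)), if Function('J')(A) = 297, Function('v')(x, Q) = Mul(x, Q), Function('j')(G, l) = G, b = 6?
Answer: Rational(-33, 650) ≈ -0.050769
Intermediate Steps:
Function('H')(W) = 9 (Function('H')(W) = Add(6, 3) = 9)
Function('v')(x, Q) = Mul(Q, x)
K = -5850 (K = Mul(Mul(25, -39), 6) = Mul(-975, 6) = -5850)
Mul(Function('J')(Function('H')(Mul(-5, 0))), Pow(K, -1)) = Mul(297, Pow(-5850, -1)) = Mul(297, Rational(-1, 5850)) = Rational(-33, 650)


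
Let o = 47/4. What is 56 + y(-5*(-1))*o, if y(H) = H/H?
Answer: 271/4 ≈ 67.750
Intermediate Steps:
y(H) = 1
o = 47/4 (o = 47*(¼) = 47/4 ≈ 11.750)
56 + y(-5*(-1))*o = 56 + 1*(47/4) = 56 + 47/4 = 271/4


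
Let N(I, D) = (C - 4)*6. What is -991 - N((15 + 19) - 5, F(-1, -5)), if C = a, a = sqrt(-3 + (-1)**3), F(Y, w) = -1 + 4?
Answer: -967 - 12*I ≈ -967.0 - 12.0*I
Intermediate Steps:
F(Y, w) = 3
a = 2*I (a = sqrt(-3 - 1) = sqrt(-4) = 2*I ≈ 2.0*I)
C = 2*I ≈ 2.0*I
N(I, D) = -24 + 12*I (N(I, D) = (2*I - 4)*6 = (-4 + 2*I)*6 = -24 + 12*I)
-991 - N((15 + 19) - 5, F(-1, -5)) = -991 - (-24 + 12*I) = -991 + (24 - 12*I) = -967 - 12*I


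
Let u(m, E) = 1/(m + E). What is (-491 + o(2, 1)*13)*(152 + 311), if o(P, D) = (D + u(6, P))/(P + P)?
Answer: -7220485/32 ≈ -2.2564e+5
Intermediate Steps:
u(m, E) = 1/(E + m)
o(P, D) = (D + 1/(6 + P))/(2*P) (o(P, D) = (D + 1/(P + 6))/(P + P) = (D + 1/(6 + P))/((2*P)) = (D + 1/(6 + P))*(1/(2*P)) = (D + 1/(6 + P))/(2*P))
(-491 + o(2, 1)*13)*(152 + 311) = (-491 + ((1/2)*(1 + 1*(6 + 2))/(2*(6 + 2)))*13)*(152 + 311) = (-491 + ((1/2)*(1/2)*(1 + 1*8)/8)*13)*463 = (-491 + ((1/2)*(1/2)*(1/8)*(1 + 8))*13)*463 = (-491 + ((1/2)*(1/2)*(1/8)*9)*13)*463 = (-491 + (9/32)*13)*463 = (-491 + 117/32)*463 = -15595/32*463 = -7220485/32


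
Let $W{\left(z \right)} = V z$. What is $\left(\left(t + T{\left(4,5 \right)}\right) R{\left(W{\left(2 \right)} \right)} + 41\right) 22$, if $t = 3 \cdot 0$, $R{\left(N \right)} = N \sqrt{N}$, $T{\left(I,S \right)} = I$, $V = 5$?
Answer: $902 + 880 \sqrt{10} \approx 3684.8$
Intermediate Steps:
$W{\left(z \right)} = 5 z$
$R{\left(N \right)} = N^{\frac{3}{2}}$
$t = 0$
$\left(\left(t + T{\left(4,5 \right)}\right) R{\left(W{\left(2 \right)} \right)} + 41\right) 22 = \left(\left(0 + 4\right) \left(5 \cdot 2\right)^{\frac{3}{2}} + 41\right) 22 = \left(4 \cdot 10^{\frac{3}{2}} + 41\right) 22 = \left(4 \cdot 10 \sqrt{10} + 41\right) 22 = \left(40 \sqrt{10} + 41\right) 22 = \left(41 + 40 \sqrt{10}\right) 22 = 902 + 880 \sqrt{10}$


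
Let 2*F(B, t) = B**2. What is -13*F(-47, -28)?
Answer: -28717/2 ≈ -14359.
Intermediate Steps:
F(B, t) = B**2/2
-13*F(-47, -28) = -13*(-47)**2/2 = -13*2209/2 = -28717/2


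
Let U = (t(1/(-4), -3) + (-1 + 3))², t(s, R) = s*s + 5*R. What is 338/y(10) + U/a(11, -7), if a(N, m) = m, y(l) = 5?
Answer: 391451/8960 ≈ 43.689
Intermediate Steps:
t(s, R) = s² + 5*R
U = 42849/256 (U = (((1/(-4))² + 5*(-3)) + (-1 + 3))² = (((-¼)² - 15) + 2)² = ((1/16 - 15) + 2)² = (-239/16 + 2)² = (-207/16)² = 42849/256 ≈ 167.38)
338/y(10) + U/a(11, -7) = 338/5 + (42849/256)/(-7) = 338*(⅕) + (42849/256)*(-⅐) = 338/5 - 42849/1792 = 391451/8960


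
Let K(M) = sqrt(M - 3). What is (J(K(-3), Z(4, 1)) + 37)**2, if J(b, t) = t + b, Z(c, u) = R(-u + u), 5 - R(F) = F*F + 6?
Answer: (36 + I*sqrt(6))**2 ≈ 1290.0 + 176.36*I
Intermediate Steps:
K(M) = sqrt(-3 + M)
R(F) = -1 - F**2 (R(F) = 5 - (F*F + 6) = 5 - (F**2 + 6) = 5 - (6 + F**2) = 5 + (-6 - F**2) = -1 - F**2)
Z(c, u) = -1 (Z(c, u) = -1 - (-u + u)**2 = -1 - 1*0**2 = -1 - 1*0 = -1 + 0 = -1)
J(b, t) = b + t
(J(K(-3), Z(4, 1)) + 37)**2 = ((sqrt(-3 - 3) - 1) + 37)**2 = ((sqrt(-6) - 1) + 37)**2 = ((I*sqrt(6) - 1) + 37)**2 = ((-1 + I*sqrt(6)) + 37)**2 = (36 + I*sqrt(6))**2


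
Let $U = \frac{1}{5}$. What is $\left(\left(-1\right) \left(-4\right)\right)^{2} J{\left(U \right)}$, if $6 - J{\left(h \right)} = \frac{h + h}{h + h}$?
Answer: $80$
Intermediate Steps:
$U = \frac{1}{5} \approx 0.2$
$J{\left(h \right)} = 5$ ($J{\left(h \right)} = 6 - \frac{h + h}{h + h} = 6 - \frac{2 h}{2 h} = 6 - 2 h \frac{1}{2 h} = 6 - 1 = 5$)
$\left(\left(-1\right) \left(-4\right)\right)^{2} J{\left(U \right)} = \left(\left(-1\right) \left(-4\right)\right)^{2} \cdot 5 = 4^{2} \cdot 5 = 16 \cdot 5 = 80$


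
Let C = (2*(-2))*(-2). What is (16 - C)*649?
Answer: 5192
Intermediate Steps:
C = 8 (C = -4*(-2) = 8)
(16 - C)*649 = (16 - 1*8)*649 = (16 - 8)*649 = 8*649 = 5192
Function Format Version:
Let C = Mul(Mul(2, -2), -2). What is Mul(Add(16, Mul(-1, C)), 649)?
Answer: 5192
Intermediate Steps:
C = 8 (C = Mul(-4, -2) = 8)
Mul(Add(16, Mul(-1, C)), 649) = Mul(Add(16, Mul(-1, 8)), 649) = Mul(Add(16, -8), 649) = Mul(8, 649) = 5192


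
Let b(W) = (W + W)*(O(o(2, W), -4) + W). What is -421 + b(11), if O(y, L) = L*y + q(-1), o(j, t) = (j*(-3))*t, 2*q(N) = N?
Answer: 5618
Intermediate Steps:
q(N) = N/2
o(j, t) = -3*j*t (o(j, t) = (-3*j)*t = -3*j*t)
O(y, L) = -1/2 + L*y (O(y, L) = L*y + (1/2)*(-1) = L*y - 1/2 = -1/2 + L*y)
b(W) = 2*W*(-1/2 + 25*W) (b(W) = (W + W)*((-1/2 - (-12)*2*W) + W) = (2*W)*((-1/2 - (-24)*W) + W) = (2*W)*((-1/2 + 24*W) + W) = (2*W)*(-1/2 + 25*W) = 2*W*(-1/2 + 25*W))
-421 + b(11) = -421 + 11*(-1 + 50*11) = -421 + 11*(-1 + 550) = -421 + 11*549 = -421 + 6039 = 5618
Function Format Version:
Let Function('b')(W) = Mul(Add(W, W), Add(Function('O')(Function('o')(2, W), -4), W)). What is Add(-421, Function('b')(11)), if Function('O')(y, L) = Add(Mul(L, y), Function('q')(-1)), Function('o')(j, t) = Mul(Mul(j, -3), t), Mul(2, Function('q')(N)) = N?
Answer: 5618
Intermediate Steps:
Function('q')(N) = Mul(Rational(1, 2), N)
Function('o')(j, t) = Mul(-3, j, t) (Function('o')(j, t) = Mul(Mul(-3, j), t) = Mul(-3, j, t))
Function('O')(y, L) = Add(Rational(-1, 2), Mul(L, y)) (Function('O')(y, L) = Add(Mul(L, y), Mul(Rational(1, 2), -1)) = Add(Mul(L, y), Rational(-1, 2)) = Add(Rational(-1, 2), Mul(L, y)))
Function('b')(W) = Mul(2, W, Add(Rational(-1, 2), Mul(25, W))) (Function('b')(W) = Mul(Add(W, W), Add(Add(Rational(-1, 2), Mul(-4, Mul(-3, 2, W))), W)) = Mul(Mul(2, W), Add(Add(Rational(-1, 2), Mul(-4, Mul(-6, W))), W)) = Mul(Mul(2, W), Add(Add(Rational(-1, 2), Mul(24, W)), W)) = Mul(Mul(2, W), Add(Rational(-1, 2), Mul(25, W))) = Mul(2, W, Add(Rational(-1, 2), Mul(25, W))))
Add(-421, Function('b')(11)) = Add(-421, Mul(11, Add(-1, Mul(50, 11)))) = Add(-421, Mul(11, Add(-1, 550))) = Add(-421, Mul(11, 549)) = Add(-421, 6039) = 5618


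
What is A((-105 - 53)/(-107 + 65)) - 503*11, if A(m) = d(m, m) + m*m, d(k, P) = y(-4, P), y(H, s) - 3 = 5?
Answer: -2430284/441 ≈ -5510.8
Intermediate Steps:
y(H, s) = 8 (y(H, s) = 3 + 5 = 8)
d(k, P) = 8
A(m) = 8 + m² (A(m) = 8 + m*m = 8 + m²)
A((-105 - 53)/(-107 + 65)) - 503*11 = (8 + ((-105 - 53)/(-107 + 65))²) - 503*11 = (8 + (-158/(-42))²) - 1*5533 = (8 + (-158*(-1/42))²) - 5533 = (8 + (79/21)²) - 5533 = (8 + 6241/441) - 5533 = 9769/441 - 5533 = -2430284/441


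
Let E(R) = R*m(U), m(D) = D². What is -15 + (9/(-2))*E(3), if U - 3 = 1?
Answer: -231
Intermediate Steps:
U = 4 (U = 3 + 1 = 4)
E(R) = 16*R (E(R) = R*4² = R*16 = 16*R)
-15 + (9/(-2))*E(3) = -15 + (9/(-2))*(16*3) = -15 + (9*(-½))*48 = -15 - 9/2*48 = -15 - 216 = -231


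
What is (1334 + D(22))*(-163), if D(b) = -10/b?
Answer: -2391047/11 ≈ -2.1737e+5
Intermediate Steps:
(1334 + D(22))*(-163) = (1334 - 10/22)*(-163) = (1334 - 10*1/22)*(-163) = (1334 - 5/11)*(-163) = (14669/11)*(-163) = -2391047/11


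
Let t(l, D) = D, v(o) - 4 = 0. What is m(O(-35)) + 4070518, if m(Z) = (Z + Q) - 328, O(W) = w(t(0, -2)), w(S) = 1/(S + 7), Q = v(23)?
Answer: 20350971/5 ≈ 4.0702e+6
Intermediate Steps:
v(o) = 4 (v(o) = 4 + 0 = 4)
Q = 4
w(S) = 1/(7 + S)
O(W) = ⅕ (O(W) = 1/(7 - 2) = 1/5 = ⅕)
m(Z) = -324 + Z (m(Z) = (Z + 4) - 328 = (4 + Z) - 328 = -324 + Z)
m(O(-35)) + 4070518 = (-324 + ⅕) + 4070518 = -1619/5 + 4070518 = 20350971/5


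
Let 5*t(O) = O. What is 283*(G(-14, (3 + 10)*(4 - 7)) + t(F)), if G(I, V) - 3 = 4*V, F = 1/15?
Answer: -3247142/75 ≈ -43295.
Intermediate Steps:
F = 1/15 ≈ 0.066667
t(O) = O/5
G(I, V) = 3 + 4*V
283*(G(-14, (3 + 10)*(4 - 7)) + t(F)) = 283*((3 + 4*((3 + 10)*(4 - 7))) + (⅕)*(1/15)) = 283*((3 + 4*(13*(-3))) + 1/75) = 283*((3 + 4*(-39)) + 1/75) = 283*((3 - 156) + 1/75) = 283*(-153 + 1/75) = 283*(-11474/75) = -3247142/75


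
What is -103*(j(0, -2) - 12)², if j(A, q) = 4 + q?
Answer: -10300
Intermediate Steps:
-103*(j(0, -2) - 12)² = -103*((4 - 2) - 12)² = -103*(2 - 12)² = -103*(-10)² = -103*100 = -10300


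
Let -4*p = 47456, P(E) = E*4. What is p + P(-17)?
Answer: -11932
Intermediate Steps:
P(E) = 4*E
p = -11864 (p = -1/4*47456 = -11864)
p + P(-17) = -11864 + 4*(-17) = -11864 - 68 = -11932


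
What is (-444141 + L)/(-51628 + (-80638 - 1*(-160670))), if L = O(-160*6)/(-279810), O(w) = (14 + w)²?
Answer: -62137994063/3973861620 ≈ -15.637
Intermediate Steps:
L = -447458/139905 (L = (14 - 160*6)²/(-279810) = (14 - 960)²*(-1/279810) = (-946)²*(-1/279810) = 894916*(-1/279810) = -447458/139905 ≈ -3.1983)
(-444141 + L)/(-51628 + (-80638 - 1*(-160670))) = (-444141 - 447458/139905)/(-51628 + (-80638 - 1*(-160670))) = -62137994063/(139905*(-51628 + (-80638 + 160670))) = -62137994063/(139905*(-51628 + 80032)) = -62137994063/139905/28404 = -62137994063/139905*1/28404 = -62137994063/3973861620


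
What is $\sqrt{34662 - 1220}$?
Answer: $\sqrt{33442} \approx 182.87$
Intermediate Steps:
$\sqrt{34662 - 1220} = \sqrt{33442}$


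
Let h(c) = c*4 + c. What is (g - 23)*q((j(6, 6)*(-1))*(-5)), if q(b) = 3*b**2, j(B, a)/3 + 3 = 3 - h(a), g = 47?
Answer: 14580000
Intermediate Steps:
h(c) = 5*c (h(c) = 4*c + c = 5*c)
j(B, a) = -15*a (j(B, a) = -9 + 3*(3 - 5*a) = -9 + (9 - 15*a) = -15*a)
(g - 23)*q((j(6, 6)*(-1))*(-5)) = (47 - 23)*(3*((-15*6*(-1))*(-5))**2) = 24*(3*(-90*(-1)*(-5))**2) = 24*(3*(90*(-5))**2) = 24*(3*(-450)**2) = 24*(3*202500) = 24*607500 = 14580000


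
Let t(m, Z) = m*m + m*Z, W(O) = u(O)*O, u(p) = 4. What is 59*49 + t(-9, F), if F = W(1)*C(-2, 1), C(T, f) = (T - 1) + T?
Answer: 3152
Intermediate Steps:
C(T, f) = -1 + 2*T (C(T, f) = (-1 + T) + T = -1 + 2*T)
W(O) = 4*O
F = -20 (F = (4*1)*(-1 + 2*(-2)) = 4*(-1 - 4) = 4*(-5) = -20)
t(m, Z) = m² + Z*m
59*49 + t(-9, F) = 59*49 - 9*(-20 - 9) = 2891 - 9*(-29) = 2891 + 261 = 3152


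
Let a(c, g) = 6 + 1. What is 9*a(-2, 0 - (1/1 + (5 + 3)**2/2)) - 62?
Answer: 1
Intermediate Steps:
a(c, g) = 7
9*a(-2, 0 - (1/1 + (5 + 3)**2/2)) - 62 = 9*7 - 62 = 63 - 62 = 1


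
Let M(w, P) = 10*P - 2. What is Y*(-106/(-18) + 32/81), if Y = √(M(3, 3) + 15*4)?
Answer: 1018*√22/81 ≈ 58.949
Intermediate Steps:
M(w, P) = -2 + 10*P
Y = 2*√22 (Y = √((-2 + 10*3) + 15*4) = √((-2 + 30) + 60) = √(28 + 60) = √88 = 2*√22 ≈ 9.3808)
Y*(-106/(-18) + 32/81) = (2*√22)*(-106/(-18) + 32/81) = (2*√22)*(-106*(-1/18) + 32*(1/81)) = (2*√22)*(53/9 + 32/81) = (2*√22)*(509/81) = 1018*√22/81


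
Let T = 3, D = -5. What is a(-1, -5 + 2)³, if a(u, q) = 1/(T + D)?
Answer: -⅛ ≈ -0.12500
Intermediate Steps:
a(u, q) = -½ (a(u, q) = 1/(3 - 5) = 1/(-2) = -½)
a(-1, -5 + 2)³ = (-½)³ = -⅛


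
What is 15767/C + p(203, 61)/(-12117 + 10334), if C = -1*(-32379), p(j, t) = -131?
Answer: 32354210/57731757 ≈ 0.56042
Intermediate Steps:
C = 32379
15767/C + p(203, 61)/(-12117 + 10334) = 15767/32379 - 131/(-12117 + 10334) = 15767*(1/32379) - 131/(-1783) = 15767/32379 - 131*(-1/1783) = 15767/32379 + 131/1783 = 32354210/57731757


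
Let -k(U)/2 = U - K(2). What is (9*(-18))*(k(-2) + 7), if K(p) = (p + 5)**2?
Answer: -17658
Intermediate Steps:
K(p) = (5 + p)**2
k(U) = 98 - 2*U (k(U) = -2*(U - (5 + 2)**2) = -2*(U - 1*7**2) = -2*(U - 1*49) = -2*(U - 49) = -2*(-49 + U) = 98 - 2*U)
(9*(-18))*(k(-2) + 7) = (9*(-18))*((98 - 2*(-2)) + 7) = -162*((98 + 4) + 7) = -162*(102 + 7) = -162*109 = -17658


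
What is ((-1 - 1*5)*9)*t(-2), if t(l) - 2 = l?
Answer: 0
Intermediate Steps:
t(l) = 2 + l
((-1 - 1*5)*9)*t(-2) = ((-1 - 1*5)*9)*(2 - 2) = ((-1 - 5)*9)*0 = -6*9*0 = -54*0 = 0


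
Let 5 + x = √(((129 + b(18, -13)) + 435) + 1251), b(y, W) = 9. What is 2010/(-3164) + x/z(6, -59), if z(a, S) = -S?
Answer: -67205/93338 + 4*√114/59 ≈ 0.0038521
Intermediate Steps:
x = -5 + 4*√114 (x = -5 + √(((129 + 9) + 435) + 1251) = -5 + √((138 + 435) + 1251) = -5 + √(573 + 1251) = -5 + √1824 = -5 + 4*√114 ≈ 37.708)
2010/(-3164) + x/z(6, -59) = 2010/(-3164) + (-5 + 4*√114)/((-1*(-59))) = 2010*(-1/3164) + (-5 + 4*√114)/59 = -1005/1582 + (-5 + 4*√114)*(1/59) = -1005/1582 + (-5/59 + 4*√114/59) = -67205/93338 + 4*√114/59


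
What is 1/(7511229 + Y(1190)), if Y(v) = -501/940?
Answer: 940/7060554759 ≈ 1.3313e-7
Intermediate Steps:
Y(v) = -501/940 (Y(v) = -501*1/940 = -501/940)
1/(7511229 + Y(1190)) = 1/(7511229 - 501/940) = 1/(7060554759/940) = 940/7060554759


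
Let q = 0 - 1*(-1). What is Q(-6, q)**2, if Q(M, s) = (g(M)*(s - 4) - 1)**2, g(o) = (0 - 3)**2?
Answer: 614656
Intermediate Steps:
q = 1 (q = 0 + 1 = 1)
g(o) = 9 (g(o) = (-3)**2 = 9)
Q(M, s) = (-37 + 9*s)**2 (Q(M, s) = (9*(s - 4) - 1)**2 = (9*(-4 + s) - 1)**2 = ((-36 + 9*s) - 1)**2 = (-37 + 9*s)**2)
Q(-6, q)**2 = ((-37 + 9*1)**2)**2 = ((-37 + 9)**2)**2 = ((-28)**2)**2 = 784**2 = 614656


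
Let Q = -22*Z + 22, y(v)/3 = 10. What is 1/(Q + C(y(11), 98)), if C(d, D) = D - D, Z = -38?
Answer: 1/858 ≈ 0.0011655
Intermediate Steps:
y(v) = 30 (y(v) = 3*10 = 30)
C(d, D) = 0
Q = 858 (Q = -22*(-38) + 22 = 836 + 22 = 858)
1/(Q + C(y(11), 98)) = 1/(858 + 0) = 1/858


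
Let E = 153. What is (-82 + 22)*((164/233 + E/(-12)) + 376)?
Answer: -5088075/233 ≈ -21837.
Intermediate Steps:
(-82 + 22)*((164/233 + E/(-12)) + 376) = (-82 + 22)*((164/233 + 153/(-12)) + 376) = -60*((164*(1/233) + 153*(-1/12)) + 376) = -60*((164/233 - 51/4) + 376) = -60*(-11227/932 + 376) = -60*339205/932 = -5088075/233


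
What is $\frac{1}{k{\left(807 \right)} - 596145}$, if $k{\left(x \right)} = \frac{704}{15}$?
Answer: $- \frac{15}{8941471} \approx -1.6776 \cdot 10^{-6}$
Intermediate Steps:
$k{\left(x \right)} = \frac{704}{15}$ ($k{\left(x \right)} = 704 \cdot \frac{1}{15} = \frac{704}{15}$)
$\frac{1}{k{\left(807 \right)} - 596145} = \frac{1}{\frac{704}{15} - 596145} = \frac{1}{- \frac{8941471}{15}} = - \frac{15}{8941471}$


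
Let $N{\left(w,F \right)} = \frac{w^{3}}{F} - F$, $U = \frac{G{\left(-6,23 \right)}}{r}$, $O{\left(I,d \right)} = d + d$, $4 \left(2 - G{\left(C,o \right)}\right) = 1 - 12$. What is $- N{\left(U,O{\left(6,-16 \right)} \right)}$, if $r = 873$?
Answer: $- \frac{43603631596853}{1362613487616} \approx -32.0$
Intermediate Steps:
$G{\left(C,o \right)} = \frac{19}{4}$ ($G{\left(C,o \right)} = 2 - \frac{1 - 12}{4} = 2 - - \frac{11}{4} = 2 + \frac{11}{4} = \frac{19}{4}$)
$O{\left(I,d \right)} = 2 d$
$U = \frac{19}{3492}$ ($U = \frac{19}{4 \cdot 873} = \frac{19}{4} \cdot \frac{1}{873} = \frac{19}{3492} \approx 0.005441$)
$N{\left(w,F \right)} = - F + \frac{w^{3}}{F}$ ($N{\left(w,F \right)} = \frac{w^{3}}{F} - F = - F + \frac{w^{3}}{F}$)
$- N{\left(U,O{\left(6,-16 \right)} \right)} = - (- 2 \left(-16\right) + \frac{\left(\frac{19}{3492}\right)^{3}}{2 \left(-16\right)}) = - (\left(-1\right) \left(-32\right) + \frac{1}{-32} \cdot \frac{6859}{42581671488}) = - (32 - \frac{6859}{1362613487616}) = \left(-1\right) \frac{43603631596853}{1362613487616} = - \frac{43603631596853}{1362613487616}$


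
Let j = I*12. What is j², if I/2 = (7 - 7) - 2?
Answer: 2304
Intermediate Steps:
I = -4 (I = 2*((7 - 7) - 2) = 2*(0 - 2) = 2*(-2) = -4)
j = -48 (j = -4*12 = -48)
j² = (-48)² = 2304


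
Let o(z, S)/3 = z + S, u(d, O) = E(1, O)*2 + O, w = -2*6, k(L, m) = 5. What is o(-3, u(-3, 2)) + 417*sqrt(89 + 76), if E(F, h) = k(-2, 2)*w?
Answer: -363 + 417*sqrt(165) ≈ 4993.5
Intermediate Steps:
w = -12
E(F, h) = -60 (E(F, h) = 5*(-12) = -60)
u(d, O) = -120 + O (u(d, O) = -60*2 + O = -120 + O)
o(z, S) = 3*S + 3*z (o(z, S) = 3*(z + S) = 3*(S + z) = 3*S + 3*z)
o(-3, u(-3, 2)) + 417*sqrt(89 + 76) = (3*(-120 + 2) + 3*(-3)) + 417*sqrt(89 + 76) = (3*(-118) - 9) + 417*sqrt(165) = (-354 - 9) + 417*sqrt(165) = -363 + 417*sqrt(165)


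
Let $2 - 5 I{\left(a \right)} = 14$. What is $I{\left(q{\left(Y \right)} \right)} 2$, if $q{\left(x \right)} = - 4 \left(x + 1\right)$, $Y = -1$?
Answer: $- \frac{24}{5} \approx -4.8$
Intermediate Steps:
$q{\left(x \right)} = -4 - 4 x$ ($q{\left(x \right)} = - 4 \left(1 + x\right) = -4 - 4 x$)
$I{\left(a \right)} = - \frac{12}{5}$ ($I{\left(a \right)} = \frac{2}{5} - \frac{14}{5} = - \frac{12}{5}$)
$I{\left(q{\left(Y \right)} \right)} 2 = \left(- \frac{12}{5}\right) 2 = - \frac{24}{5}$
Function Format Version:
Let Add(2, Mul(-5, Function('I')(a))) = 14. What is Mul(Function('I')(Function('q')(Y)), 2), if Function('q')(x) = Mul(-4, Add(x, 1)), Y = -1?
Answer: Rational(-24, 5) ≈ -4.8000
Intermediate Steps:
Function('q')(x) = Add(-4, Mul(-4, x)) (Function('q')(x) = Mul(-4, Add(1, x)) = Add(-4, Mul(-4, x)))
Function('I')(a) = Rational(-12, 5) (Function('I')(a) = Add(Rational(2, 5), Mul(Rational(-1, 5), 14)) = Add(Rational(2, 5), Rational(-14, 5)) = Rational(-12, 5))
Mul(Function('I')(Function('q')(Y)), 2) = Mul(Rational(-12, 5), 2) = Rational(-24, 5)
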